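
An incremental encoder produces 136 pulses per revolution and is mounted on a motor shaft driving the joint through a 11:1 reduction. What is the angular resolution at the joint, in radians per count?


counts per rev = 136
effective counts at joint = 136 * 11 = 1496
resolution = 2*pi / 1496
= 0.0042 rad/count


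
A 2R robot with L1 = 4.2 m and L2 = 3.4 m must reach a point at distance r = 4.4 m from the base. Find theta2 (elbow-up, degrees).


cos(theta2) = (r^2 - L1^2 - L2^2) / (2*L1*L2)
cos(theta2) = (19.36 - 17.64 - 11.56) / 28.56
cos(theta2) = -0.344538
theta2 = 110.1536 degrees


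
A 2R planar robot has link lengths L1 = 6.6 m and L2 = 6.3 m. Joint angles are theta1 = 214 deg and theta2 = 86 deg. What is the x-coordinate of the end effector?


Convert angles to radians: theta1 = 3.735, theta2 = 1.501
x = L1*cos(theta1) + L2*cos(theta1+theta2)
x = -5.4716 + 3.15
x = -2.3216


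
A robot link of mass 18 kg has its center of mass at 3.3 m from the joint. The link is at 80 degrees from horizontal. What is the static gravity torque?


tau = m*g*L*cos(angle)
= 18 * 9.81 * 3.3 * cos(80 deg)
= 18 * 9.81 * 3.3 * 0.1736
= 101.1872 Nm


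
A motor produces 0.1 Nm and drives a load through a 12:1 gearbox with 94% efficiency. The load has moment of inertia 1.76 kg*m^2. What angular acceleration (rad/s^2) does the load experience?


tau_out = tau_motor * N * eta
= 0.1 * 12 * 0.94 = 1.128 Nm
alpha = tau_out / I = 1.128 / 1.76
= 0.6409 rad/s^2


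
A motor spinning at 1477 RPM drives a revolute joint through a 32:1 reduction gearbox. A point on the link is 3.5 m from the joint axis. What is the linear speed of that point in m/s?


omega_motor = 1477 * 2*pi/60 = 154.6711 rad/s
omega_joint = omega_motor / 32 = 4.8335 rad/s
v = omega_joint * r = 4.8335 * 3.5
= 16.9171 m/s


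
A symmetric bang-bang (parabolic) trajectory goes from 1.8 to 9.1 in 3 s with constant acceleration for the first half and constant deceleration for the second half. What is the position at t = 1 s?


Symmetric rest-to-rest: each phase covers (pf-p0)/2 in time T/2. 0.5*a*(T/2)^2 = (pf-p0)/2 => a = 4*(pf-p0)/T^2
a = 4*(9.1-1.8)/3^2 = 3.2444
t = 1 is in the acceleration phase (t <= T/2).
p = p0 + 0.5*a*t^2 = 1.8 + 0.5*3.2444*1^2
= 3.4222


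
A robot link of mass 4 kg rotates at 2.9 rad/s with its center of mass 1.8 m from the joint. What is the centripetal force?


F = m * omega^2 * r
= 4 * 2.9^2 * 1.8
= 4 * 8.41 * 1.8
= 60.552 N


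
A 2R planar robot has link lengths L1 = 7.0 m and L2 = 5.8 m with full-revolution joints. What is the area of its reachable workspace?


r_max = L1 + L2 = 12.8 m
r_min = |L1 - L2| = 1.2 m
Area = pi*(r_max^2 - r_min^2)
= pi*(163.84 - 1.44)
= pi * 162.4
= 510.1946 m^2


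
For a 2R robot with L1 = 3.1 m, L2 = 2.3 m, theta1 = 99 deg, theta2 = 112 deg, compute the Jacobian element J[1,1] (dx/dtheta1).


J[1,1] = -L1*sin(t1) - L2*sin(t1+t2)
= -3.1*sin(99) - 2.3*sin(211)
= -1.8772


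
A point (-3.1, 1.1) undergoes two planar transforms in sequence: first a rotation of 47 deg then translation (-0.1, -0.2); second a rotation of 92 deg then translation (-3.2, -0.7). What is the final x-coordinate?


After transform 1:
x1 = cos(47)*-3.1 - sin(47)*1.1 + -0.1 = -3.0187
y1 = sin(47)*-3.1 + cos(47)*1.1 + -0.2 = -1.717
After transform 2:
x2 = cos(92)*-3.0187 - sin(92)*-1.717 + -3.2
= -1.3787


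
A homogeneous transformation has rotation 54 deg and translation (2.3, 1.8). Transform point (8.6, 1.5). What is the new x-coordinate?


x' = cos(theta)*px - sin(theta)*py + tx
= 0.5878*8.6 - 0.809*1.5 + 2.3
= 6.1414


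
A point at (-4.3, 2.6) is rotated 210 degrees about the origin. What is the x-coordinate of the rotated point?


x' = x*cos(theta) - y*sin(theta)
cos(210 deg) = -0.866, sin(210 deg) = -0.5
x' = -4.3 * -0.866 - 2.6 * -0.5
= 3.7239 - -1.3
= 5.0239


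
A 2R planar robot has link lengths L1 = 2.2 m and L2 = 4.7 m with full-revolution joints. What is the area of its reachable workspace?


r_max = L1 + L2 = 6.9 m
r_min = |L1 - L2| = 2.5 m
Area = pi*(r_max^2 - r_min^2)
= pi*(47.61 - 6.25)
= pi * 41.36
= 129.9363 m^2


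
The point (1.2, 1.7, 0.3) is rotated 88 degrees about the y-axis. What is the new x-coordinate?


Rotation about y-axis: x' = x*cos(theta) + z*sin(theta)
= 1.2 * 0.0349 + 0.3 * 0.9994
= 0.3417


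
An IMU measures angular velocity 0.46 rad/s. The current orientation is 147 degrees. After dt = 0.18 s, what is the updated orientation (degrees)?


delta_theta = w * dt = 0.46 * 0.18 = 0.0828 rad
= 4.7441 deg
theta_new = 147 + 4.7441 = 151.7441 deg


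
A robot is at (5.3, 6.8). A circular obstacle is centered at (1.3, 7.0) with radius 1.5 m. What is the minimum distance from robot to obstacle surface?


center_dist = sqrt((5.3-1.3)^2 + (6.8-7.0)^2)
= sqrt(16.0 + 0.04)
= 4.005
min_dist = center_dist - radius = 4.005 - 1.5 = 2.505 m


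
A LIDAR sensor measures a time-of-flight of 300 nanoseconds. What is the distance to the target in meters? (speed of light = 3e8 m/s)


tof = 300 ns = 3e-07 s
dist = c * tof / 2
= 3e8 * 3e-07 / 2
= 45.0 m


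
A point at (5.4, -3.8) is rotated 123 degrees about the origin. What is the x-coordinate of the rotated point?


x' = x*cos(theta) - y*sin(theta)
cos(123 deg) = -0.5446, sin(123 deg) = 0.8387
x' = 5.4 * -0.5446 - -3.8 * 0.8387
= -2.9411 - -3.1869
= 0.2459


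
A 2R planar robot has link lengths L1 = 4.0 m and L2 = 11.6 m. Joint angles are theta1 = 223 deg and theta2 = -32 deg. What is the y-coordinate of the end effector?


Convert angles to radians: theta1 = 3.8921, theta2 = -0.5585
y = L1*sin(theta1) + L2*sin(theta1+theta2)
y = -2.728 + -2.2134
y = -4.9414


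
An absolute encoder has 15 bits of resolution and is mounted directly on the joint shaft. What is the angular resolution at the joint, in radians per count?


counts = 2^15 = 32768
resolution = 2*pi / 32768
= 1.9175e-04 rad/count


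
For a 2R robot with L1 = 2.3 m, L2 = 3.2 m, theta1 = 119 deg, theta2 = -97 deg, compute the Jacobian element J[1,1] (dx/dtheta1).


J[1,1] = -L1*sin(t1) - L2*sin(t1+t2)
= -2.3*sin(119) - 3.2*sin(22)
= -3.2104


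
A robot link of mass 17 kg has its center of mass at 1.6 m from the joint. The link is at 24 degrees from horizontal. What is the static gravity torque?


tau = m*g*L*cos(angle)
= 17 * 9.81 * 1.6 * cos(24 deg)
= 17 * 9.81 * 1.6 * 0.9135
= 243.7632 Nm


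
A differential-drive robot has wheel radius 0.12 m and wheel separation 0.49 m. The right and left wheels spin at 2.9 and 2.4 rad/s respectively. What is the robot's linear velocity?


vR = r*wR = 0.12*2.9 = 0.348 m/s
vL = r*wL = 0.12*2.4 = 0.288 m/s
v = (vR+vL)/2 = 0.318 m/s
omega = (vR-vL)/L = 0.1224 rad/s
linear velocity = 0.318 m/s


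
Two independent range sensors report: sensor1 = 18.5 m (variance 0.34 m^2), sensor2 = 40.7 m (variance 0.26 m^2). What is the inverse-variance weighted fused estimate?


w1 = (1/var1) / (1/var1 + 1/var2)
   = 2.9412 / (2.9412 + 3.8462) = 0.4333
w2 = 1 - w1 = 0.5667
fused = w1*s1 + w2*s2 = 8.0167 + 23.0633
= 31.08 m


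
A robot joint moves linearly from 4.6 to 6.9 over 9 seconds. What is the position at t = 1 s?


s = t/T = 1/9 = 0.1111
p(t) = p0 + (pf-p0)*s
= 4.6 + (6.9 - 4.6) * 0.1111
= 4.8556


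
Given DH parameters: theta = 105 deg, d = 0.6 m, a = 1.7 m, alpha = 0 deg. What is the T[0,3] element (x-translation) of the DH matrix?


T[0,3] = a * cos(theta)
= 1.7 * cos(105 deg)
= 1.7 * -0.2588
= -0.44


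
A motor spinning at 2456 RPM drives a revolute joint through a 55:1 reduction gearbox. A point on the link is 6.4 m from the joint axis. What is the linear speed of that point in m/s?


omega_motor = 2456 * 2*pi/60 = 257.1917 rad/s
omega_joint = omega_motor / 55 = 4.6762 rad/s
v = omega_joint * r = 4.6762 * 6.4
= 29.9278 m/s


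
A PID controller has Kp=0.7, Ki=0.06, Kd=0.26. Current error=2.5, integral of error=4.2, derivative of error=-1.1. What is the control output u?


u = Kp*e + Ki*int(e) + Kd*de/dt
= 0.7*2.5 + 0.06*4.2 + 0.26*(-1.1)
= 1.75 + 0.252 + -0.286
= 1.716


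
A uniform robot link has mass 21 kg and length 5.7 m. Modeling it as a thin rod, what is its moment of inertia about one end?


I = (1/3) * m * L^2
= (1/3) * 21 * 5.7^2
= 0.333333 * 21 * 32.49
= 227.43 kg*m^2


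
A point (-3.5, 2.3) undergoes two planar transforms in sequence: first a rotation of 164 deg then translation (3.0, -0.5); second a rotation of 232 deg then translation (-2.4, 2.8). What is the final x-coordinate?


After transform 1:
x1 = cos(164)*-3.5 - sin(164)*2.3 + 3.0 = 5.7305
y1 = sin(164)*-3.5 + cos(164)*2.3 + -0.5 = -3.6756
After transform 2:
x2 = cos(232)*5.7305 - sin(232)*-3.6756 + -2.4
= -8.8245


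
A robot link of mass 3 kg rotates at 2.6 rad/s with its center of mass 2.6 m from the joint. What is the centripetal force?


F = m * omega^2 * r
= 3 * 2.6^2 * 2.6
= 3 * 6.76 * 2.6
= 52.728 N


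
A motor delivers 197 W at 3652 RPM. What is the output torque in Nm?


omega = 3652 * 2*pi/60 = 382.4365 rad/s
tau = P / omega = 197 / 382.4365
= 0.5151 Nm


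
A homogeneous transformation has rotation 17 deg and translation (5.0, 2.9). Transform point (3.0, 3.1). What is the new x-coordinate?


x' = cos(theta)*px - sin(theta)*py + tx
= 0.9563*3.0 - 0.2924*3.1 + 5.0
= 6.9626


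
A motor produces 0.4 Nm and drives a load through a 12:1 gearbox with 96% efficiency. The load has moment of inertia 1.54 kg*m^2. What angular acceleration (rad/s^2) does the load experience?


tau_out = tau_motor * N * eta
= 0.4 * 12 * 0.96 = 4.608 Nm
alpha = tau_out / I = 4.608 / 1.54
= 2.9922 rad/s^2


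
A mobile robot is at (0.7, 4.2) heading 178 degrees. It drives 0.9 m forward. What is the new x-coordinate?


x_new = x0 + d*cos(theta)
= 0.7 + 0.9*cos(178)
= 0.7 + -0.8995
= -0.1995


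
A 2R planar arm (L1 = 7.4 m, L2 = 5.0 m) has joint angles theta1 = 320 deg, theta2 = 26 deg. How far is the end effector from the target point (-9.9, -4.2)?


End effector via forward kinematics:
x = L1*cos(t1) + L2*cos(t1+t2) = 10.5202
y = L1*sin(t1) + L2*sin(t1+t2) = -5.9662
Distance to target:
d = sqrt((-9.9 - 10.5202)^2 + (-4.2 - -5.9662)^2)
= sqrt(416.9849 + 3.1196)
= 20.4965 m


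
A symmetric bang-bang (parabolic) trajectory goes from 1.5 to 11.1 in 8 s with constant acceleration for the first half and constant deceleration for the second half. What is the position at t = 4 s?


Symmetric rest-to-rest: each phase covers (pf-p0)/2 in time T/2. 0.5*a*(T/2)^2 = (pf-p0)/2 => a = 4*(pf-p0)/T^2
a = 4*(11.1-1.5)/8^2 = 0.6
t = 4 is in the acceleration phase (t <= T/2).
p = p0 + 0.5*a*t^2 = 1.5 + 0.5*0.6*4^2
= 6.3


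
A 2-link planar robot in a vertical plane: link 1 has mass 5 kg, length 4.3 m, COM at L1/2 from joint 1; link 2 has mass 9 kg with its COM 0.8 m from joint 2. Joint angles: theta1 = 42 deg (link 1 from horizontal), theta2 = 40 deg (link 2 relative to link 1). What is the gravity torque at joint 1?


Horizontal distance from joint 1 to link-1 COM:
  x_c1 = (L1/2)*cos(t1) = 2.15 * 0.7431 = 1.5978 m
Horizontal distance from joint 1 to link-2 COM:
  x_c2 = L1*cos(t1) + Lc2*cos(t1+t2)
       = 4.3*0.7431 + 0.8*0.1392 = 3.3069 m
tau1 = m1*g*x_c1 + m2*g*x_c2
     = 5*9.81*1.5978 + 9*9.81*3.3069
     = 78.3702 + 291.9628
     = 370.333 Nm


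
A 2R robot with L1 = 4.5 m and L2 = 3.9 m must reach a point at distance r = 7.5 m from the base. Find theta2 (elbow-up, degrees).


cos(theta2) = (r^2 - L1^2 - L2^2) / (2*L1*L2)
cos(theta2) = (56.25 - 20.25 - 15.21) / 35.1
cos(theta2) = 0.592308
theta2 = 53.6791 degrees


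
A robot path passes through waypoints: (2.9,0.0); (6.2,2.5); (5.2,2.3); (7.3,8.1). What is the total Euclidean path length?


Segment lengths:
  seg1 = sqrt((3.3)^2 + (2.5)^2) = 4.14
  seg2 = sqrt((-1.0)^2 + (-0.2)^2) = 1.0198
  seg3 = sqrt((2.1)^2 + (5.8)^2) = 6.1685
Total = 11.3283


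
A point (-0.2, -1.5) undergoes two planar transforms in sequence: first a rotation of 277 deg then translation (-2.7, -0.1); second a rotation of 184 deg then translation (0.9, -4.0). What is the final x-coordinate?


After transform 1:
x1 = cos(277)*-0.2 - sin(277)*-1.5 + -2.7 = -4.2132
y1 = sin(277)*-0.2 + cos(277)*-1.5 + -0.1 = -0.0843
After transform 2:
x2 = cos(184)*-4.2132 - sin(184)*-0.0843 + 0.9
= 5.097


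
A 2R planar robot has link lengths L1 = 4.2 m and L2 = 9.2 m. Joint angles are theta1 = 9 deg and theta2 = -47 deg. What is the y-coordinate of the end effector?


Convert angles to radians: theta1 = 0.1571, theta2 = -0.8203
y = L1*sin(theta1) + L2*sin(theta1+theta2)
y = 0.657 + -5.6641
y = -5.0071


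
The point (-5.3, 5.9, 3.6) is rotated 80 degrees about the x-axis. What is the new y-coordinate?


Rotation about x-axis: y' = y*cos(theta) - z*sin(theta)
= 5.9 * 0.1736 - 3.6 * 0.9848
= -2.5208


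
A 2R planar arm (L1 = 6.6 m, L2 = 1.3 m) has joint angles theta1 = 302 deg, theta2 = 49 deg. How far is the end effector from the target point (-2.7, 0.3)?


End effector via forward kinematics:
x = L1*cos(t1) + L2*cos(t1+t2) = 4.7815
y = L1*sin(t1) + L2*sin(t1+t2) = -5.8005
Distance to target:
d = sqrt((-2.7 - 4.7815)^2 + (0.3 - -5.8005)^2)
= sqrt(55.9723 + 37.2159)
= 9.6534 m


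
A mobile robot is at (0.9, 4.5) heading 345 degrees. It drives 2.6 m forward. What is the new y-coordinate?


y_new = y0 + d*sin(theta)
= 4.5 + 2.6*sin(345)
= 4.5 + -0.6729
= 3.8271


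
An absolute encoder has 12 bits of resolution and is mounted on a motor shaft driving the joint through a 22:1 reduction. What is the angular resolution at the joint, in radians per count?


counts = 2^12 = 4096
effective counts at joint = 4096 * 22 = 90112
resolution = 2*pi / 90112
= 6.9726e-05 rad/count


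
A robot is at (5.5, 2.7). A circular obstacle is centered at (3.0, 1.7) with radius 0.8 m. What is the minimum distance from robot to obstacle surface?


center_dist = sqrt((5.5-3.0)^2 + (2.7-1.7)^2)
= sqrt(6.25 + 1.0)
= 2.6926
min_dist = center_dist - radius = 2.6926 - 0.8 = 1.8926 m


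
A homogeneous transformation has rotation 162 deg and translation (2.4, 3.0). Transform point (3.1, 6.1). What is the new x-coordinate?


x' = cos(theta)*px - sin(theta)*py + tx
= -0.9511*3.1 - 0.309*6.1 + 2.4
= -2.4333


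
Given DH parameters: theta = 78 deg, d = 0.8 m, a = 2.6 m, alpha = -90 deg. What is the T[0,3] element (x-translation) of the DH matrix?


T[0,3] = a * cos(theta)
= 2.6 * cos(78 deg)
= 2.6 * 0.2079
= 0.5406


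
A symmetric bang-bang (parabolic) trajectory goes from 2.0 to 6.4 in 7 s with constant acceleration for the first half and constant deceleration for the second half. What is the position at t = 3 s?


Symmetric rest-to-rest: each phase covers (pf-p0)/2 in time T/2. 0.5*a*(T/2)^2 = (pf-p0)/2 => a = 4*(pf-p0)/T^2
a = 4*(6.4-2.0)/7^2 = 0.3592
t = 3 is in the acceleration phase (t <= T/2).
p = p0 + 0.5*a*t^2 = 2.0 + 0.5*0.3592*3^2
= 3.6163


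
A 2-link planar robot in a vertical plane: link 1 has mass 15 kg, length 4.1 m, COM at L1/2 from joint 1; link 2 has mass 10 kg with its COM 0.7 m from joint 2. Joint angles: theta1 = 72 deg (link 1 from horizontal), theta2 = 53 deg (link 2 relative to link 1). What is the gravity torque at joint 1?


Horizontal distance from joint 1 to link-1 COM:
  x_c1 = (L1/2)*cos(t1) = 2.05 * 0.309 = 0.6335 m
Horizontal distance from joint 1 to link-2 COM:
  x_c2 = L1*cos(t1) + Lc2*cos(t1+t2)
       = 4.1*0.309 + 0.7*-0.5736 = 0.8655 m
tau1 = m1*g*x_c1 + m2*g*x_c2
     = 15*9.81*0.6335 + 10*9.81*0.8655
     = 93.2173 + 84.9022
     = 178.1195 Nm


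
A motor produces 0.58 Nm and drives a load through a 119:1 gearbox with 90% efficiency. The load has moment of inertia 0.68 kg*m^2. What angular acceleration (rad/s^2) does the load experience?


tau_out = tau_motor * N * eta
= 0.58 * 119 * 0.9 = 62.118 Nm
alpha = tau_out / I = 62.118 / 0.68
= 91.35 rad/s^2


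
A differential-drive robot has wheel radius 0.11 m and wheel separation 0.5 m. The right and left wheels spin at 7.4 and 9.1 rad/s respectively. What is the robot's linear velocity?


vR = r*wR = 0.11*7.4 = 0.814 m/s
vL = r*wL = 0.11*9.1 = 1.001 m/s
v = (vR+vL)/2 = 0.9075 m/s
omega = (vR-vL)/L = -0.374 rad/s
linear velocity = 0.9075 m/s


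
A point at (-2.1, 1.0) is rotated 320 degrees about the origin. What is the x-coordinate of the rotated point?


x' = x*cos(theta) - y*sin(theta)
cos(320 deg) = 0.766, sin(320 deg) = -0.6428
x' = -2.1 * 0.766 - 1.0 * -0.6428
= -1.6087 - -0.6428
= -0.9659


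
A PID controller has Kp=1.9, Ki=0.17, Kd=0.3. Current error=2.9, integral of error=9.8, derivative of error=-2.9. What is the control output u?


u = Kp*e + Ki*int(e) + Kd*de/dt
= 1.9*2.9 + 0.17*9.8 + 0.3*(-2.9)
= 5.51 + 1.666 + -0.87
= 6.306


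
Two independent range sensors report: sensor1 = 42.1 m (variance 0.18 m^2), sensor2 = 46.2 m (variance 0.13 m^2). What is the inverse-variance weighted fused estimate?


w1 = (1/var1) / (1/var1 + 1/var2)
   = 5.5556 / (5.5556 + 7.6923) = 0.4194
w2 = 1 - w1 = 0.5806
fused = w1*s1 + w2*s2 = 17.6548 + 26.8258
= 44.4806 m


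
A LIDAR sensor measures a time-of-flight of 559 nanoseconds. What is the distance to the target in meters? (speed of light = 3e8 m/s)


tof = 559 ns = 5.59e-07 s
dist = c * tof / 2
= 3e8 * 5.59e-07 / 2
= 83.85 m


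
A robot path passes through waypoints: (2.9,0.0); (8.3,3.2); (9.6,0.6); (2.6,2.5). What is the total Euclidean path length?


Segment lengths:
  seg1 = sqrt((5.4)^2 + (3.2)^2) = 6.2769
  seg2 = sqrt((1.3)^2 + (-2.6)^2) = 2.9069
  seg3 = sqrt((-7.0)^2 + (1.9)^2) = 7.2533
Total = 16.4371


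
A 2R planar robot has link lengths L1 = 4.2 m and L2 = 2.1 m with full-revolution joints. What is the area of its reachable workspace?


r_max = L1 + L2 = 6.3 m
r_min = |L1 - L2| = 2.1 m
Area = pi*(r_max^2 - r_min^2)
= pi*(39.69 - 4.41)
= pi * 35.28
= 110.8354 m^2


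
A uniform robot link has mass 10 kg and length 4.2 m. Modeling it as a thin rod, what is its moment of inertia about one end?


I = (1/3) * m * L^2
= (1/3) * 10 * 4.2^2
= 0.333333 * 10 * 17.64
= 58.8 kg*m^2


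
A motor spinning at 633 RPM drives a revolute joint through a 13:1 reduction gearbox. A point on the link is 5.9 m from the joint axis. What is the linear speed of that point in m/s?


omega_motor = 633 * 2*pi/60 = 66.2876 rad/s
omega_joint = omega_motor / 13 = 5.099 rad/s
v = omega_joint * r = 5.099 * 5.9
= 30.0844 m/s


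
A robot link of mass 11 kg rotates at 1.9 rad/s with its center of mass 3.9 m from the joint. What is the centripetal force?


F = m * omega^2 * r
= 11 * 1.9^2 * 3.9
= 11 * 3.61 * 3.9
= 154.869 N


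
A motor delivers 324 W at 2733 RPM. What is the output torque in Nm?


omega = 2733 * 2*pi/60 = 286.1991 rad/s
tau = P / omega = 324 / 286.1991
= 1.1321 Nm


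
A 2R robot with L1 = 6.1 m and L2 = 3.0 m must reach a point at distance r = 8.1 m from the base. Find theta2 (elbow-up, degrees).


cos(theta2) = (r^2 - L1^2 - L2^2) / (2*L1*L2)
cos(theta2) = (65.61 - 37.21 - 9.0) / 36.6
cos(theta2) = 0.530055
theta2 = 57.9909 degrees


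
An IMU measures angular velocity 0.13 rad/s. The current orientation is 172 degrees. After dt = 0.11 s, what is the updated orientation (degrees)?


delta_theta = w * dt = 0.13 * 0.11 = 0.0143 rad
= 0.8193 deg
theta_new = 172 + 0.8193 = 172.8193 deg


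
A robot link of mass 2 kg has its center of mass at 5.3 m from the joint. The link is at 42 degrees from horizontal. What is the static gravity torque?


tau = m*g*L*cos(angle)
= 2 * 9.81 * 5.3 * cos(42 deg)
= 2 * 9.81 * 5.3 * 0.7431
= 77.2767 Nm


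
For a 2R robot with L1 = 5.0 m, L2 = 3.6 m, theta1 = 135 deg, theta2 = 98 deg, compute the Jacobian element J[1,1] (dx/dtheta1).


J[1,1] = -L1*sin(t1) - L2*sin(t1+t2)
= -5.0*sin(135) - 3.6*sin(233)
= -0.6604


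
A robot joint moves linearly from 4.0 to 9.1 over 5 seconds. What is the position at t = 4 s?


s = t/T = 4/5 = 0.8
p(t) = p0 + (pf-p0)*s
= 4.0 + (9.1 - 4.0) * 0.8
= 8.08


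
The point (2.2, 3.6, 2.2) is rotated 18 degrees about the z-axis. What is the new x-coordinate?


Rotation about z-axis: x' = x*cos(theta) - y*sin(theta)
= 2.2 * 0.9511 - 3.6 * 0.309
= 0.9799


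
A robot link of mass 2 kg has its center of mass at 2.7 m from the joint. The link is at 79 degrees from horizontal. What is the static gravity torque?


tau = m*g*L*cos(angle)
= 2 * 9.81 * 2.7 * cos(79 deg)
= 2 * 9.81 * 2.7 * 0.1908
= 10.1079 Nm


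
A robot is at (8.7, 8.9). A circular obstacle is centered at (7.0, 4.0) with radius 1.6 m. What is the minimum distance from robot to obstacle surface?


center_dist = sqrt((8.7-7.0)^2 + (8.9-4.0)^2)
= sqrt(2.89 + 24.01)
= 5.1865
min_dist = center_dist - radius = 5.1865 - 1.6 = 3.5865 m


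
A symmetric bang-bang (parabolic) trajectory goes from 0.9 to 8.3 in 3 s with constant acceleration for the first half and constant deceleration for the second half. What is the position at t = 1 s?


Symmetric rest-to-rest: each phase covers (pf-p0)/2 in time T/2. 0.5*a*(T/2)^2 = (pf-p0)/2 => a = 4*(pf-p0)/T^2
a = 4*(8.3-0.9)/3^2 = 3.2889
t = 1 is in the acceleration phase (t <= T/2).
p = p0 + 0.5*a*t^2 = 0.9 + 0.5*3.2889*1^2
= 2.5444


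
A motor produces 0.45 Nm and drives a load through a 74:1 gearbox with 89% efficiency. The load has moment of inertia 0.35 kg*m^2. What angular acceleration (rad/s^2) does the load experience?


tau_out = tau_motor * N * eta
= 0.45 * 74 * 0.89 = 29.637 Nm
alpha = tau_out / I = 29.637 / 0.35
= 84.6771 rad/s^2


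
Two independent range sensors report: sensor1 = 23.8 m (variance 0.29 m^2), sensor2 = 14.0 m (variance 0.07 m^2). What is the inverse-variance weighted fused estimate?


w1 = (1/var1) / (1/var1 + 1/var2)
   = 3.4483 / (3.4483 + 14.2857) = 0.1944
w2 = 1 - w1 = 0.8056
fused = w1*s1 + w2*s2 = 4.6278 + 11.2778
= 15.9056 m


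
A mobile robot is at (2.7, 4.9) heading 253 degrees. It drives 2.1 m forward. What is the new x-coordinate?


x_new = x0 + d*cos(theta)
= 2.7 + 2.1*cos(253)
= 2.7 + -0.614
= 2.086


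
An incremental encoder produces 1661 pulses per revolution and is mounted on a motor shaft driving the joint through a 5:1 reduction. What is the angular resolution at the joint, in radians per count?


counts per rev = 1661
effective counts at joint = 1661 * 5 = 8305
resolution = 2*pi / 8305
= 7.5655e-04 rad/count


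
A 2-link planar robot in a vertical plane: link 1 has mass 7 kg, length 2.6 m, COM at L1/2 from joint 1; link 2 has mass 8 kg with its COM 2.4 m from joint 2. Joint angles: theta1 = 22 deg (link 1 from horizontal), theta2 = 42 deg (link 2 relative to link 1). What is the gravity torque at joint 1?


Horizontal distance from joint 1 to link-1 COM:
  x_c1 = (L1/2)*cos(t1) = 1.3 * 0.9272 = 1.2053 m
Horizontal distance from joint 1 to link-2 COM:
  x_c2 = L1*cos(t1) + Lc2*cos(t1+t2)
       = 2.6*0.9272 + 2.4*0.4384 = 3.4628 m
tau1 = m1*g*x_c1 + m2*g*x_c2
     = 7*9.81*1.2053 + 8*9.81*3.4628
     = 82.7706 + 271.7581
     = 354.5287 Nm


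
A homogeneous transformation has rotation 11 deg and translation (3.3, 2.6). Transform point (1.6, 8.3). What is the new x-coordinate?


x' = cos(theta)*px - sin(theta)*py + tx
= 0.9816*1.6 - 0.1908*8.3 + 3.3
= 3.2869


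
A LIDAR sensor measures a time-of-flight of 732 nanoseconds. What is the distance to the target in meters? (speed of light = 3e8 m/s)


tof = 732 ns = 7.32e-07 s
dist = c * tof / 2
= 3e8 * 7.32e-07 / 2
= 109.8 m


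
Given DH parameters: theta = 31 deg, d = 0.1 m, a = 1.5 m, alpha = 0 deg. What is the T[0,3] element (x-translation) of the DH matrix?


T[0,3] = a * cos(theta)
= 1.5 * cos(31 deg)
= 1.5 * 0.8572
= 1.2858


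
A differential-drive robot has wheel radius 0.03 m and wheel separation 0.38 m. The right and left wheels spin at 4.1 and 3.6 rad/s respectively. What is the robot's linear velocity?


vR = r*wR = 0.03*4.1 = 0.123 m/s
vL = r*wL = 0.03*3.6 = 0.108 m/s
v = (vR+vL)/2 = 0.1155 m/s
omega = (vR-vL)/L = 0.0395 rad/s
linear velocity = 0.1155 m/s


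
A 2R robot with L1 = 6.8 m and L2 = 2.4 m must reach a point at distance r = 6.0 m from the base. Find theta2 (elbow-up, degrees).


cos(theta2) = (r^2 - L1^2 - L2^2) / (2*L1*L2)
cos(theta2) = (36.0 - 46.24 - 5.76) / 32.64
cos(theta2) = -0.490196
theta2 = 119.3535 degrees


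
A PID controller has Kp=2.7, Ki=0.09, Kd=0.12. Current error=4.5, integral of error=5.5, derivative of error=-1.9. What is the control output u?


u = Kp*e + Ki*int(e) + Kd*de/dt
= 2.7*4.5 + 0.09*5.5 + 0.12*(-1.9)
= 12.15 + 0.495 + -0.228
= 12.417


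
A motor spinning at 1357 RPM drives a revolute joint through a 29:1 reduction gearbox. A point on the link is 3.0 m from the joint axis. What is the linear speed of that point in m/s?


omega_motor = 1357 * 2*pi/60 = 142.1047 rad/s
omega_joint = omega_motor / 29 = 4.9002 rad/s
v = omega_joint * r = 4.9002 * 3.0
= 14.7005 m/s


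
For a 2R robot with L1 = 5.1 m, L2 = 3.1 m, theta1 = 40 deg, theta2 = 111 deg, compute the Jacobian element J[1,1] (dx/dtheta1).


J[1,1] = -L1*sin(t1) - L2*sin(t1+t2)
= -5.1*sin(40) - 3.1*sin(151)
= -4.7811


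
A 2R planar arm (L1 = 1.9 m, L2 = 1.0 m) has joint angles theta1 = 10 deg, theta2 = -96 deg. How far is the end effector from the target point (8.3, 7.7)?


End effector via forward kinematics:
x = L1*cos(t1) + L2*cos(t1+t2) = 1.9409
y = L1*sin(t1) + L2*sin(t1+t2) = -0.6676
Distance to target:
d = sqrt((8.3 - 1.9409)^2 + (7.7 - -0.6676)^2)
= sqrt(40.4383 + 70.0173)
= 10.5098 m


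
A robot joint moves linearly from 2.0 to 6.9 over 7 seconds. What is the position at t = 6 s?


s = t/T = 6/7 = 0.8571
p(t) = p0 + (pf-p0)*s
= 2.0 + (6.9 - 2.0) * 0.8571
= 6.2


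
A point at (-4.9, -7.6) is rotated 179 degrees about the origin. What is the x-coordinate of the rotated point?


x' = x*cos(theta) - y*sin(theta)
cos(179 deg) = -0.9998, sin(179 deg) = 0.0175
x' = -4.9 * -0.9998 - -7.6 * 0.0175
= 4.8993 - -0.1326
= 5.0319


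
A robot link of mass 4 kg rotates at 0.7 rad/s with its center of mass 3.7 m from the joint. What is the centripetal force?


F = m * omega^2 * r
= 4 * 0.7^2 * 3.7
= 4 * 0.49 * 3.7
= 7.252 N


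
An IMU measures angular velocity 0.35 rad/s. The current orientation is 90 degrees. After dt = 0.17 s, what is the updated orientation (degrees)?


delta_theta = w * dt = 0.35 * 0.17 = 0.0595 rad
= 3.4091 deg
theta_new = 90 + 3.4091 = 93.4091 deg


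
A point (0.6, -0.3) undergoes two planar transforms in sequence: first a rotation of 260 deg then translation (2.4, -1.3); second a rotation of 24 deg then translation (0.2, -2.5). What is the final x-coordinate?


After transform 1:
x1 = cos(260)*0.6 - sin(260)*-0.3 + 2.4 = 2.0004
y1 = sin(260)*0.6 + cos(260)*-0.3 + -1.3 = -1.8388
After transform 2:
x2 = cos(24)*2.0004 - sin(24)*-1.8388 + 0.2
= 2.7753


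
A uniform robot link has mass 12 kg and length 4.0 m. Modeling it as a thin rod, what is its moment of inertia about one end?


I = (1/3) * m * L^2
= (1/3) * 12 * 4.0^2
= 0.333333 * 12 * 16.0
= 64.0 kg*m^2


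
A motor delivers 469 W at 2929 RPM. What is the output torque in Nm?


omega = 2929 * 2*pi/60 = 306.7242 rad/s
tau = P / omega = 469 / 306.7242
= 1.5291 Nm


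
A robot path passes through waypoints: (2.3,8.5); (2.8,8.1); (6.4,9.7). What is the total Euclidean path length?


Segment lengths:
  seg1 = sqrt((0.5)^2 + (-0.4)^2) = 0.6403
  seg2 = sqrt((3.6)^2 + (1.6)^2) = 3.9395
Total = 4.5799


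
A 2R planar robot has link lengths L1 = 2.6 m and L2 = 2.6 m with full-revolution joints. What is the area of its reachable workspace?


r_max = L1 + L2 = 5.2 m
r_min = |L1 - L2| = 0.0 m
Area = pi*(r_max^2 - r_min^2)
= pi*(27.04 - 0.0)
= pi * 27.04
= 84.9487 m^2


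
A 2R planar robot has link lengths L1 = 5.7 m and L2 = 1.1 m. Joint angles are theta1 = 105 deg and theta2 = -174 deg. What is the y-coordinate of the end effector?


Convert angles to radians: theta1 = 1.8326, theta2 = -3.0369
y = L1*sin(theta1) + L2*sin(theta1+theta2)
y = 5.5058 + -1.0269
y = 4.4788


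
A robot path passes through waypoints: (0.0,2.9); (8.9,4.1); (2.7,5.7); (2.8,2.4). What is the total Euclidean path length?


Segment lengths:
  seg1 = sqrt((8.9)^2 + (1.2)^2) = 8.9805
  seg2 = sqrt((-6.2)^2 + (1.6)^2) = 6.4031
  seg3 = sqrt((0.1)^2 + (-3.3)^2) = 3.3015
Total = 18.6852


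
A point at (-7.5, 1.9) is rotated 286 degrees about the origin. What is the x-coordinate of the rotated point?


x' = x*cos(theta) - y*sin(theta)
cos(286 deg) = 0.2756, sin(286 deg) = -0.9613
x' = -7.5 * 0.2756 - 1.9 * -0.9613
= -2.0673 - -1.8264
= -0.2409


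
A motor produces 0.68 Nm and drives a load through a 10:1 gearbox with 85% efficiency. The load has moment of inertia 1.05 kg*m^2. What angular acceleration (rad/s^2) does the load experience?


tau_out = tau_motor * N * eta
= 0.68 * 10 * 0.85 = 5.78 Nm
alpha = tau_out / I = 5.78 / 1.05
= 5.5048 rad/s^2


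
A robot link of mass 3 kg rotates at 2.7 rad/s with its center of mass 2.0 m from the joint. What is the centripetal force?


F = m * omega^2 * r
= 3 * 2.7^2 * 2.0
= 3 * 7.29 * 2.0
= 43.74 N


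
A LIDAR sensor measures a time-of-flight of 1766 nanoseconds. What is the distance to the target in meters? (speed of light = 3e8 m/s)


tof = 1766 ns = 1.766e-06 s
dist = c * tof / 2
= 3e8 * 1.766e-06 / 2
= 264.9 m


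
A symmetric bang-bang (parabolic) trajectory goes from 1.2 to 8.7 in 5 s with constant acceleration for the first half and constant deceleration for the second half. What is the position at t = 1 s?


Symmetric rest-to-rest: each phase covers (pf-p0)/2 in time T/2. 0.5*a*(T/2)^2 = (pf-p0)/2 => a = 4*(pf-p0)/T^2
a = 4*(8.7-1.2)/5^2 = 1.2
t = 1 is in the acceleration phase (t <= T/2).
p = p0 + 0.5*a*t^2 = 1.2 + 0.5*1.2*1^2
= 1.8


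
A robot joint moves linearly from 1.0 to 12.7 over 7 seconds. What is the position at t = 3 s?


s = t/T = 3/7 = 0.4286
p(t) = p0 + (pf-p0)*s
= 1.0 + (12.7 - 1.0) * 0.4286
= 6.0143


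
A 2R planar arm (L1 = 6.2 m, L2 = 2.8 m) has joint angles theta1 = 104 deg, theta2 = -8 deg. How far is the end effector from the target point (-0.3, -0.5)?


End effector via forward kinematics:
x = L1*cos(t1) + L2*cos(t1+t2) = -1.7926
y = L1*sin(t1) + L2*sin(t1+t2) = 8.8005
Distance to target:
d = sqrt((-0.3 - -1.7926)^2 + (-0.5 - 8.8005)^2)
= sqrt(2.2278 + 86.4992)
= 9.4195 m


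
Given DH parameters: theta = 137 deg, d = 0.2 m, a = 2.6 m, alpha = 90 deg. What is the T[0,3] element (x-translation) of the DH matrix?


T[0,3] = a * cos(theta)
= 2.6 * cos(137 deg)
= 2.6 * -0.7314
= -1.9015


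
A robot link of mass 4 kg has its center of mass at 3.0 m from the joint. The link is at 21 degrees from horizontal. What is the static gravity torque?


tau = m*g*L*cos(angle)
= 4 * 9.81 * 3.0 * cos(21 deg)
= 4 * 9.81 * 3.0 * 0.9336
= 109.9011 Nm


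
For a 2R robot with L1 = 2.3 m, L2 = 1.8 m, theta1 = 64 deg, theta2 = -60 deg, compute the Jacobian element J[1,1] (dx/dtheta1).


J[1,1] = -L1*sin(t1) - L2*sin(t1+t2)
= -2.3*sin(64) - 1.8*sin(4)
= -2.1928


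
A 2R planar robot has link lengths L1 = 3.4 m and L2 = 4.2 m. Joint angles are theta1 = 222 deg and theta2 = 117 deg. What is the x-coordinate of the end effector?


Convert angles to radians: theta1 = 3.8746, theta2 = 2.042
x = L1*cos(theta1) + L2*cos(theta1+theta2)
x = -2.5267 + 3.921
x = 1.3943


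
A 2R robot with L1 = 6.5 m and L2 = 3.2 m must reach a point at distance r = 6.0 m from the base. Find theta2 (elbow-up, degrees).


cos(theta2) = (r^2 - L1^2 - L2^2) / (2*L1*L2)
cos(theta2) = (36.0 - 42.25 - 10.24) / 41.6
cos(theta2) = -0.396394
theta2 = 113.353 degrees


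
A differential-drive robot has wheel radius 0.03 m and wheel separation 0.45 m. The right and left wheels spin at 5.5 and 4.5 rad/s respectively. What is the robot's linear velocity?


vR = r*wR = 0.03*5.5 = 0.165 m/s
vL = r*wL = 0.03*4.5 = 0.135 m/s
v = (vR+vL)/2 = 0.15 m/s
omega = (vR-vL)/L = 0.0667 rad/s
linear velocity = 0.15 m/s


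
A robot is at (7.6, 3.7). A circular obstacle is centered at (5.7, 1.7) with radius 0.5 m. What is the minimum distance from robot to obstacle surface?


center_dist = sqrt((7.6-5.7)^2 + (3.7-1.7)^2)
= sqrt(3.61 + 4.0)
= 2.7586
min_dist = center_dist - radius = 2.7586 - 0.5 = 2.2586 m


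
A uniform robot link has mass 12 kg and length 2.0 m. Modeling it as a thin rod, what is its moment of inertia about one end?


I = (1/3) * m * L^2
= (1/3) * 12 * 2.0^2
= 0.333333 * 12 * 4.0
= 16.0 kg*m^2


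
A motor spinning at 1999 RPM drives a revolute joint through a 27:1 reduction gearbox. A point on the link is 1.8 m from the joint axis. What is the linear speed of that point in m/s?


omega_motor = 1999 * 2*pi/60 = 209.3348 rad/s
omega_joint = omega_motor / 27 = 7.7531 rad/s
v = omega_joint * r = 7.7531 * 1.8
= 13.9557 m/s


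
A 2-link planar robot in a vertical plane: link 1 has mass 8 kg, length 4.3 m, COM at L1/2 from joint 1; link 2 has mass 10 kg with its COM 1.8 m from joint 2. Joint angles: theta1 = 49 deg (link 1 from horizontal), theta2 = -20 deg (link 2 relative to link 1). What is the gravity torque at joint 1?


Horizontal distance from joint 1 to link-1 COM:
  x_c1 = (L1/2)*cos(t1) = 2.15 * 0.6561 = 1.4105 m
Horizontal distance from joint 1 to link-2 COM:
  x_c2 = L1*cos(t1) + Lc2*cos(t1+t2)
       = 4.3*0.6561 + 1.8*0.8746 = 4.3954 m
tau1 = m1*g*x_c1 + m2*g*x_c2
     = 8*9.81*1.4105 + 10*9.81*4.3954
     = 110.6982 + 431.1857
     = 541.8839 Nm


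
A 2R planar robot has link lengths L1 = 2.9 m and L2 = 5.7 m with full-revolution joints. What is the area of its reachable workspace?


r_max = L1 + L2 = 8.6 m
r_min = |L1 - L2| = 2.8 m
Area = pi*(r_max^2 - r_min^2)
= pi*(73.96 - 7.84)
= pi * 66.12
= 207.7221 m^2


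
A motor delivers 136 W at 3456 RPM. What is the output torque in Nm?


omega = 3456 * 2*pi/60 = 361.9115 rad/s
tau = P / omega = 136 / 361.9115
= 0.3758 Nm


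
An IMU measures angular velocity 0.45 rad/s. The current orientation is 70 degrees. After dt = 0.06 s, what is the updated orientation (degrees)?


delta_theta = w * dt = 0.45 * 0.06 = 0.027 rad
= 1.547 deg
theta_new = 70 + 1.547 = 71.547 deg


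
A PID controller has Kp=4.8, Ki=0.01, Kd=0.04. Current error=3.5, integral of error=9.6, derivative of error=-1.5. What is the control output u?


u = Kp*e + Ki*int(e) + Kd*de/dt
= 4.8*3.5 + 0.01*9.6 + 0.04*(-1.5)
= 16.8 + 0.096 + -0.06
= 16.836


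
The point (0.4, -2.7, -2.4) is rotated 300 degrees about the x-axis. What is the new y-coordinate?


Rotation about x-axis: y' = y*cos(theta) - z*sin(theta)
= -2.7 * 0.5 - -2.4 * -0.866
= -3.4285


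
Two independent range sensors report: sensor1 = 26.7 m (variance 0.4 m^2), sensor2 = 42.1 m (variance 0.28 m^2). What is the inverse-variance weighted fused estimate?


w1 = (1/var1) / (1/var1 + 1/var2)
   = 2.5 / (2.5 + 3.5714) = 0.4118
w2 = 1 - w1 = 0.5882
fused = w1*s1 + w2*s2 = 10.9941 + 24.7647
= 35.7588 m


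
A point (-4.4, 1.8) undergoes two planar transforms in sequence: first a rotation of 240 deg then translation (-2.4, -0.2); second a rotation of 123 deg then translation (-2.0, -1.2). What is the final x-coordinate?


After transform 1:
x1 = cos(240)*-4.4 - sin(240)*1.8 + -2.4 = 1.3588
y1 = sin(240)*-4.4 + cos(240)*1.8 + -0.2 = 2.7105
After transform 2:
x2 = cos(123)*1.3588 - sin(123)*2.7105 + -2.0
= -5.0133


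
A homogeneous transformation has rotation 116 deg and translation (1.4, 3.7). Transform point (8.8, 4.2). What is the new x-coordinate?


x' = cos(theta)*px - sin(theta)*py + tx
= -0.4384*8.8 - 0.8988*4.2 + 1.4
= -6.2326


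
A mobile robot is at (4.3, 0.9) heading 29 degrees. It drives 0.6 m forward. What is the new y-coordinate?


y_new = y0 + d*sin(theta)
= 0.9 + 0.6*sin(29)
= 0.9 + 0.2909
= 1.1909


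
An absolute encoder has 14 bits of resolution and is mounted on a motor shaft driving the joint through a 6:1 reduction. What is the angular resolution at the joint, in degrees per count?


counts = 2^14 = 16384
effective counts at joint = 16384 * 6 = 98304
resolution = 360 / 98304
= 0.0037 deg/count


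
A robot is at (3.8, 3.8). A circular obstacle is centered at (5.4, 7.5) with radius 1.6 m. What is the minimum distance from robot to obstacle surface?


center_dist = sqrt((3.8-5.4)^2 + (3.8-7.5)^2)
= sqrt(2.56 + 13.69)
= 4.0311
min_dist = center_dist - radius = 4.0311 - 1.6 = 2.4311 m


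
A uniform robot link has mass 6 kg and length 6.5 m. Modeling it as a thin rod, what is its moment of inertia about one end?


I = (1/3) * m * L^2
= (1/3) * 6 * 6.5^2
= 0.333333 * 6 * 42.25
= 84.5 kg*m^2


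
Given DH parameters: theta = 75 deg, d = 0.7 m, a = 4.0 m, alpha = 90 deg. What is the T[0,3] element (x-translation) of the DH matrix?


T[0,3] = a * cos(theta)
= 4.0 * cos(75 deg)
= 4.0 * 0.2588
= 1.0353


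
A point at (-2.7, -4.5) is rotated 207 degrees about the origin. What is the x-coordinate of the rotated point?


x' = x*cos(theta) - y*sin(theta)
cos(207 deg) = -0.891, sin(207 deg) = -0.454
x' = -2.7 * -0.891 - -4.5 * -0.454
= 2.4057 - 2.043
= 0.3628


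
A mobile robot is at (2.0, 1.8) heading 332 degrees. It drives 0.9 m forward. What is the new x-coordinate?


x_new = x0 + d*cos(theta)
= 2.0 + 0.9*cos(332)
= 2.0 + 0.7947
= 2.7947


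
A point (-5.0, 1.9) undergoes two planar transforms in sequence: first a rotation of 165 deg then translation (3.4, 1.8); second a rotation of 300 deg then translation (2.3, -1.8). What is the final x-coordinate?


After transform 1:
x1 = cos(165)*-5.0 - sin(165)*1.9 + 3.4 = 7.7379
y1 = sin(165)*-5.0 + cos(165)*1.9 + 1.8 = -1.3294
After transform 2:
x2 = cos(300)*7.7379 - sin(300)*-1.3294 + 2.3
= 5.0177


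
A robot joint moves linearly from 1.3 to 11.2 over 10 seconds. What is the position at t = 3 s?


s = t/T = 3/10 = 0.3
p(t) = p0 + (pf-p0)*s
= 1.3 + (11.2 - 1.3) * 0.3
= 4.27


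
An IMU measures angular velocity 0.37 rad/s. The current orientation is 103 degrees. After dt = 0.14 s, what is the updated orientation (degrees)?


delta_theta = w * dt = 0.37 * 0.14 = 0.0518 rad
= 2.9679 deg
theta_new = 103 + 2.9679 = 105.9679 deg


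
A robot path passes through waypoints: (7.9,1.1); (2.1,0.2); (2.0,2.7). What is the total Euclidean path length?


Segment lengths:
  seg1 = sqrt((-5.8)^2 + (-0.9)^2) = 5.8694
  seg2 = sqrt((-0.1)^2 + (2.5)^2) = 2.502
Total = 8.3714


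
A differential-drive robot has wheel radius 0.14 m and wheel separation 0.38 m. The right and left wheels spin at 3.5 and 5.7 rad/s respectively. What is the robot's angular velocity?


vR = r*wR = 0.14*3.5 = 0.49 m/s
vL = r*wL = 0.14*5.7 = 0.798 m/s
v = (vR+vL)/2 = 0.644 m/s
omega = (vR-vL)/L = -0.8105 rad/s
angular velocity = -0.8105 rad/s


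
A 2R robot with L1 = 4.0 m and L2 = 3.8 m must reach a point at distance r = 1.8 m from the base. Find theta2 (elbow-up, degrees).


cos(theta2) = (r^2 - L1^2 - L2^2) / (2*L1*L2)
cos(theta2) = (3.24 - 16.0 - 14.44) / 30.4
cos(theta2) = -0.894737
theta2 = 153.4746 degrees


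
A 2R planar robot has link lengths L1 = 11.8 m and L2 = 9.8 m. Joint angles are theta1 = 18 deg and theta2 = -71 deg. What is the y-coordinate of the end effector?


Convert angles to radians: theta1 = 0.3142, theta2 = -1.2392
y = L1*sin(theta1) + L2*sin(theta1+theta2)
y = 3.6464 + -7.8266
y = -4.1802


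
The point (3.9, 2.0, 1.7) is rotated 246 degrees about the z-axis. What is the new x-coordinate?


Rotation about z-axis: x' = x*cos(theta) - y*sin(theta)
= 3.9 * -0.4067 - 2.0 * -0.9135
= 0.2408


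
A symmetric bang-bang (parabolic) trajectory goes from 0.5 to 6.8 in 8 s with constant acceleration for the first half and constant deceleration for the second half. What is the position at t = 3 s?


Symmetric rest-to-rest: each phase covers (pf-p0)/2 in time T/2. 0.5*a*(T/2)^2 = (pf-p0)/2 => a = 4*(pf-p0)/T^2
a = 4*(6.8-0.5)/8^2 = 0.3937
t = 3 is in the acceleration phase (t <= T/2).
p = p0 + 0.5*a*t^2 = 0.5 + 0.5*0.3937*3^2
= 2.2719
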